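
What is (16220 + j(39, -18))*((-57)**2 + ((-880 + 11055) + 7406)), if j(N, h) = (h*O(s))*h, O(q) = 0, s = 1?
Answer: 337862600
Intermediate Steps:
j(N, h) = 0 (j(N, h) = (h*0)*h = 0*h = 0)
(16220 + j(39, -18))*((-57)**2 + ((-880 + 11055) + 7406)) = (16220 + 0)*((-57)**2 + ((-880 + 11055) + 7406)) = 16220*(3249 + (10175 + 7406)) = 16220*(3249 + 17581) = 16220*20830 = 337862600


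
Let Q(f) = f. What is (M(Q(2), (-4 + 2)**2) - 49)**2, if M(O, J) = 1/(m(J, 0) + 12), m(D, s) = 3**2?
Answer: 1056784/441 ≈ 2396.3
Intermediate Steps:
m(D, s) = 9
M(O, J) = 1/21 (M(O, J) = 1/(9 + 12) = 1/21)
(M(Q(2), (-4 + 2)**2) - 49)**2 = (1/21 - 49)**2 = (-1028/21)**2 = 1056784/441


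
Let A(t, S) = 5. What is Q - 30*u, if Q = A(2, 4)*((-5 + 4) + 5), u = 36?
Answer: -1060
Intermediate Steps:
Q = 20 (Q = 5*((-5 + 4) + 5) = 5*(-1 + 5) = 5*4 = 20)
Q - 30*u = 20 - 30*36 = 20 - 1080 = -1060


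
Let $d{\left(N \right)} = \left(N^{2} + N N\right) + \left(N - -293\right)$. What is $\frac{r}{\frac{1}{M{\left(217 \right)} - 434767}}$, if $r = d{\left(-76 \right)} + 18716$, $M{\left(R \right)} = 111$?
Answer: $-13250488160$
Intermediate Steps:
$d{\left(N \right)} = 293 + N + 2 N^{2}$ ($d{\left(N \right)} = \left(N^{2} + N^{2}\right) + \left(N + 293\right) = 2 N^{2} + \left(293 + N\right) = 293 + N + 2 N^{2}$)
$r = 30485$ ($r = \left(293 - 76 + 2 \left(-76\right)^{2}\right) + 18716 = \left(293 - 76 + 2 \cdot 5776\right) + 18716 = \left(293 - 76 + 11552\right) + 18716 = 11769 + 18716 = 30485$)
$\frac{r}{\frac{1}{M{\left(217 \right)} - 434767}} = \frac{30485}{\frac{1}{111 - 434767}} = \frac{30485}{\frac{1}{-434656}} = \frac{30485}{- \frac{1}{434656}} = 30485 \left(-434656\right) = -13250488160$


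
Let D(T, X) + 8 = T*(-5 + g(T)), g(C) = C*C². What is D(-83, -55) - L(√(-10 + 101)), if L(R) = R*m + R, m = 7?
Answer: 47458728 - 8*√91 ≈ 4.7459e+7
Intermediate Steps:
g(C) = C³
D(T, X) = -8 + T*(-5 + T³)
L(R) = 8*R (L(R) = R*7 + R = 7*R + R = 8*R)
D(-83, -55) - L(√(-10 + 101)) = (-8 + (-83)⁴ - 5*(-83)) - 8*√(-10 + 101) = (-8 + 47458321 + 415) - 8*√91 = 47458728 - 8*√91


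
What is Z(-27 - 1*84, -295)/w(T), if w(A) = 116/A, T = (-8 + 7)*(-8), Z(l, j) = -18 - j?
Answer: 554/29 ≈ 19.103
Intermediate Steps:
T = 8 (T = -1*(-8) = 8)
Z(-27 - 1*84, -295)/w(T) = (-18 - 1*(-295))/((116/8)) = (-18 + 295)/((116*(1/8))) = 277/(29/2) = 277*(2/29) = 554/29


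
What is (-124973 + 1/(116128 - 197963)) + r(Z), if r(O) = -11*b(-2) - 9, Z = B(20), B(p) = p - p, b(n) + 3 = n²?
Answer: -10228802156/81835 ≈ -1.2499e+5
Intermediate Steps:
b(n) = -3 + n²
B(p) = 0
Z = 0
r(O) = -20 (r(O) = -11*(-3 + (-2)²) - 9 = -11*(-3 + 4) - 9 = -11*1 - 9 = -11 - 9 = -20)
(-124973 + 1/(116128 - 197963)) + r(Z) = (-124973 + 1/(116128 - 197963)) - 20 = (-124973 + 1/(-81835)) - 20 = (-124973 - 1/81835) - 20 = -10227165456/81835 - 20 = -10228802156/81835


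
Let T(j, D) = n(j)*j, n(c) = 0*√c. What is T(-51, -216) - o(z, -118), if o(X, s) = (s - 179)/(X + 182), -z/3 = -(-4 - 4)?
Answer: 297/158 ≈ 1.8797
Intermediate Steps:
n(c) = 0
z = -24 (z = -(-3)*(-4 - 4) = -(-3)*(-8) = -3*8 = -24)
o(X, s) = (-179 + s)/(182 + X)
T(j, D) = 0 (T(j, D) = 0*j = 0)
T(-51, -216) - o(z, -118) = 0 - (-179 - 118)/(182 - 24) = 0 - (-297)/158 = 0 - 1*(-297/158) = 0 + 297/158 = 297/158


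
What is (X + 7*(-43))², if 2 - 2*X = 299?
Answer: 808201/4 ≈ 2.0205e+5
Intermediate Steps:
X = -297/2 (X = 1 - ½*299 = 1 - 299/2 = -297/2 ≈ -148.50)
(X + 7*(-43))² = (-297/2 + 7*(-43))² = (-297/2 - 301)² = (-899/2)² = 808201/4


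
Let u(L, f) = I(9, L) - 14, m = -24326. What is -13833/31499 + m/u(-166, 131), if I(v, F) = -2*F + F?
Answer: -384173645/2393924 ≈ -160.48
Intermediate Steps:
I(v, F) = -F
u(L, f) = -14 - L (u(L, f) = -L - 14 = -14 - L)
-13833/31499 + m/u(-166, 131) = -13833/31499 - 24326/(-14 - 1*(-166)) = -13833*1/31499 - 24326/(-14 + 166) = -13833/31499 - 24326/152 = -13833/31499 - 24326*1/152 = -13833/31499 - 12163/76 = -384173645/2393924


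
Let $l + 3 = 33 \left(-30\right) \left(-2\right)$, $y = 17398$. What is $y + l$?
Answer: $19375$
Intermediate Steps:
$l = 1977$ ($l = -3 + 33 \left(-30\right) \left(-2\right) = -3 - -1980 = -3 + 1980 = 1977$)
$y + l = 17398 + 1977 = 19375$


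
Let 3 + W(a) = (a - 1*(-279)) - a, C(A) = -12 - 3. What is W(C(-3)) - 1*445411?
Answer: -445135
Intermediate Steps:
C(A) = -15
W(a) = 276 (W(a) = -3 + ((a - 1*(-279)) - a) = -3 + ((a + 279) - a) = -3 + ((279 + a) - a) = -3 + 279 = 276)
W(C(-3)) - 1*445411 = 276 - 1*445411 = 276 - 445411 = -445135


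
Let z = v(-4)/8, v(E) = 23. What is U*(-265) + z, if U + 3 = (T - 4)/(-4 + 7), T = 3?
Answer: 21269/24 ≈ 886.21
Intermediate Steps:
U = -10/3 (U = -3 + (3 - 4)/(-4 + 7) = -3 - 1/3 = -3 - 1*⅓ = -3 - ⅓ = -10/3 ≈ -3.3333)
z = 23/8 ≈ 2.8750
U*(-265) + z = -10/3*(-265) + 23/8 = 2650/3 + 23/8 = 21269/24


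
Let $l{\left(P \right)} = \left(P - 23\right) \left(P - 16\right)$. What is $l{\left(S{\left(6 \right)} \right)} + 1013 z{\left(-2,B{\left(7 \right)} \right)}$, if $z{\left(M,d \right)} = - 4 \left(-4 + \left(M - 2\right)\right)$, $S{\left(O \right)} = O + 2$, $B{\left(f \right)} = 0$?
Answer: $32536$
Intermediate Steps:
$S{\left(O \right)} = 2 + O$
$z{\left(M,d \right)} = 24 - 4 M$ ($z{\left(M,d \right)} = - 4 \left(-4 + \left(M - 2\right)\right) = - 4 \left(-4 + \left(-2 + M\right)\right) = - 4 \left(-6 + M\right) = 24 - 4 M$)
$l{\left(P \right)} = \left(-23 + P\right) \left(-16 + P\right)$
$l{\left(S{\left(6 \right)} \right)} + 1013 z{\left(-2,B{\left(7 \right)} \right)} = \left(368 + \left(2 + 6\right)^{2} - 39 \left(2 + 6\right)\right) + 1013 \left(24 - -8\right) = \left(368 + 8^{2} - 312\right) + 1013 \left(24 + 8\right) = \left(368 + 64 - 312\right) + 1013 \cdot 32 = 120 + 32416 = 32536$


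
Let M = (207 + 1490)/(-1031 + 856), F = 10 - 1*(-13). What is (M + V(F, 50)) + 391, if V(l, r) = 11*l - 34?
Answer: 105053/175 ≈ 600.30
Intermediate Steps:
F = 23 (F = 10 + 13 = 23)
M = -1697/175 (M = 1697/(-175) = 1697*(-1/175) = -1697/175 ≈ -9.6971)
V(l, r) = -34 + 11*l
(M + V(F, 50)) + 391 = (-1697/175 + (-34 + 11*23)) + 391 = (-1697/175 + (-34 + 253)) + 391 = (-1697/175 + 219) + 391 = 36628/175 + 391 = 105053/175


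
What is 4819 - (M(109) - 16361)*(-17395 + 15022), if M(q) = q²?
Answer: -10626221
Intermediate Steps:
4819 - (M(109) - 16361)*(-17395 + 15022) = 4819 - (109² - 16361)*(-17395 + 15022) = 4819 - (11881 - 16361)*(-2373) = 4819 - (-4480)*(-2373) = 4819 - 1*10631040 = 4819 - 10631040 = -10626221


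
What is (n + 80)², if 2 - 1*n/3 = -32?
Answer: 33124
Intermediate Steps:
n = 102 (n = 6 - 3*(-32) = 6 + 96 = 102)
(n + 80)² = (102 + 80)² = 182² = 33124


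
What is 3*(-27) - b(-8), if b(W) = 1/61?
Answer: -4942/61 ≈ -81.016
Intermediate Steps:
b(W) = 1/61
3*(-27) - b(-8) = 3*(-27) - 1*1/61 = -81 - 1/61 = -4942/61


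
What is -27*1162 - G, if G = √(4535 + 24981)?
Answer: -31374 - 2*√7379 ≈ -31546.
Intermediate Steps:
G = 2*√7379 (G = √29516 = 2*√7379 ≈ 171.80)
-27*1162 - G = -27*1162 - 2*√7379 = -31374 - 2*√7379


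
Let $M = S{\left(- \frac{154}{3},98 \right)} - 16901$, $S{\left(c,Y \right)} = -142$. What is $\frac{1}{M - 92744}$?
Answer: $- \frac{1}{109787} \approx -9.1085 \cdot 10^{-6}$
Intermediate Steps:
$M = -17043$ ($M = -142 - 16901 = -17043$)
$\frac{1}{M - 92744} = \frac{1}{-17043 - 92744} = \frac{1}{-109787} = - \frac{1}{109787}$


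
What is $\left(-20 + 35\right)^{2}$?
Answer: $225$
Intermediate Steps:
$\left(-20 + 35\right)^{2} = 15^{2} = 225$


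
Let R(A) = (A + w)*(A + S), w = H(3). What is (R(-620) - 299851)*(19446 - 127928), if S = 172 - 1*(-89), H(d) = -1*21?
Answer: 7564666824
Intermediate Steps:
H(d) = -21
w = -21
S = 261 (S = 172 + 89 = 261)
R(A) = (-21 + A)*(261 + A) (R(A) = (A - 21)*(A + 261) = (-21 + A)*(261 + A))
(R(-620) - 299851)*(19446 - 127928) = ((-5481 + (-620)**2 + 240*(-620)) - 299851)*(19446 - 127928) = ((-5481 + 384400 - 148800) - 299851)*(-108482) = (230119 - 299851)*(-108482) = -69732*(-108482) = 7564666824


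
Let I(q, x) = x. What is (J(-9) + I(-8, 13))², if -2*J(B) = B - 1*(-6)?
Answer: 841/4 ≈ 210.25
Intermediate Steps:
J(B) = -3 - B/2 (J(B) = -(B - 1*(-6))/2 = -(B + 6)/2 = -(6 + B)/2 = -3 - B/2)
(J(-9) + I(-8, 13))² = ((-3 - ½*(-9)) + 13)² = ((-3 + 9/2) + 13)² = (3/2 + 13)² = (29/2)² = 841/4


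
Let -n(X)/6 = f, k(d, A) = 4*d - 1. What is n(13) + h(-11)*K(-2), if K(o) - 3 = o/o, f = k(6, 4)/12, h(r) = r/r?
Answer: -15/2 ≈ -7.5000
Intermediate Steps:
h(r) = 1
k(d, A) = -1 + 4*d
f = 23/12 (f = (-1 + 4*6)/12 = (-1 + 24)*(1/12) = 23*(1/12) = 23/12 ≈ 1.9167)
K(o) = 4 (K(o) = 3 + o/o = 3 + 1 = 4)
n(X) = -23/2 (n(X) = -6*23/12 = -23/2)
n(13) + h(-11)*K(-2) = -23/2 + 1*4 = -23/2 + 4 = -15/2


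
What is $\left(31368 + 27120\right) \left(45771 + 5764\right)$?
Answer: $3014179080$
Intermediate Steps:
$\left(31368 + 27120\right) \left(45771 + 5764\right) = 58488 \cdot 51535 = 3014179080$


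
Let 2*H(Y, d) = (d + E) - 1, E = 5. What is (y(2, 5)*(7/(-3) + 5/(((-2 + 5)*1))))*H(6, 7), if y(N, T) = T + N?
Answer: -77/3 ≈ -25.667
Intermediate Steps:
y(N, T) = N + T
H(Y, d) = 2 + d/2 (H(Y, d) = ((d + 5) - 1)/2 = ((5 + d) - 1)/2 = (4 + d)/2 = 2 + d/2)
(y(2, 5)*(7/(-3) + 5/(((-2 + 5)*1))))*H(6, 7) = ((2 + 5)*(7/(-3) + 5/(((-2 + 5)*1))))*(2 + (½)*7) = (7*(7*(-⅓) + 5/((3*1))))*(2 + 7/2) = (7*(-7/3 + 5/3))*(11/2) = (7*(-⅔))*(11/2) = -14/3*11/2 = -77/3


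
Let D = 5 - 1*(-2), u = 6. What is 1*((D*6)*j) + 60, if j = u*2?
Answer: 564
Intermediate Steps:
D = 7 (D = 5 + 2 = 7)
j = 12 (j = 6*2 = 12)
1*((D*6)*j) + 60 = 1*((7*6)*12) + 60 = 1*(42*12) + 60 = 1*504 + 60 = 504 + 60 = 564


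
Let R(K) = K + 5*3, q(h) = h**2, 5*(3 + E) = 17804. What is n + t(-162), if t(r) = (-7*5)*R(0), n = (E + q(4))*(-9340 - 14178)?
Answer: -420245767/5 ≈ -8.4049e+7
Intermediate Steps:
E = 17789/5 (E = -3 + (1/5)*17804 = -3 + 17804/5 = 17789/5 ≈ 3557.8)
n = -420243142/5 (n = (17789/5 + 4**2)*(-9340 - 14178) = (17789/5 + 16)*(-23518) = (17869/5)*(-23518) = -420243142/5 ≈ -8.4049e+7)
R(K) = 15 + K (R(K) = K + 15 = 15 + K)
t(r) = -525 (t(r) = (-7*5)*(15 + 0) = -35*15 = -525)
n + t(-162) = -420243142/5 - 525 = -420245767/5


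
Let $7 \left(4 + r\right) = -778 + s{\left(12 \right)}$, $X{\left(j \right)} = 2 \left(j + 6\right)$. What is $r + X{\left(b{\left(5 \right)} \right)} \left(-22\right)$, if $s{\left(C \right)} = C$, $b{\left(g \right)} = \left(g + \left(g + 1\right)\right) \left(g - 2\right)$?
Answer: $- \frac{12806}{7} \approx -1829.4$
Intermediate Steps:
$b{\left(g \right)} = \left(1 + 2 g\right) \left(-2 + g\right)$ ($b{\left(g \right)} = \left(g + \left(1 + g\right)\right) \left(-2 + g\right) = \left(1 + 2 g\right) \left(-2 + g\right)$)
$X{\left(j \right)} = 12 + 2 j$ ($X{\left(j \right)} = 2 \left(6 + j\right) = 12 + 2 j$)
$r = - \frac{794}{7}$ ($r = -4 + \frac{-778 + 12}{7} = -4 + \frac{1}{7} \left(-766\right) = -4 - \frac{766}{7} = - \frac{794}{7} \approx -113.43$)
$r + X{\left(b{\left(5 \right)} \right)} \left(-22\right) = - \frac{794}{7} + \left(12 + 2 \left(-2 - 15 + 2 \cdot 5^{2}\right)\right) \left(-22\right) = - \frac{794}{7} + \left(12 + 2 \left(-2 - 15 + 2 \cdot 25\right)\right) \left(-22\right) = - \frac{794}{7} + \left(12 + 2 \left(-2 - 15 + 50\right)\right) \left(-22\right) = - \frac{794}{7} + \left(12 + 2 \cdot 33\right) \left(-22\right) = - \frac{794}{7} + \left(12 + 66\right) \left(-22\right) = - \frac{794}{7} + 78 \left(-22\right) = - \frac{794}{7} - 1716 = - \frac{12806}{7}$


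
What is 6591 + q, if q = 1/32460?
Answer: 213943861/32460 ≈ 6591.0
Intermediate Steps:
q = 1/32460 ≈ 3.0807e-5
6591 + q = 6591 + 1/32460 = 213943861/32460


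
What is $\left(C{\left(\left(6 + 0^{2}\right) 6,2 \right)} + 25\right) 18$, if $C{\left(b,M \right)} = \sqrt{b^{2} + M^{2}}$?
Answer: $450 + 180 \sqrt{13} \approx 1099.0$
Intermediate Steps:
$C{\left(b,M \right)} = \sqrt{M^{2} + b^{2}}$
$\left(C{\left(\left(6 + 0^{2}\right) 6,2 \right)} + 25\right) 18 = \left(\sqrt{2^{2} + \left(\left(6 + 0^{2}\right) 6\right)^{2}} + 25\right) 18 = \left(\sqrt{4 + \left(\left(6 + 0\right) 6\right)^{2}} + 25\right) 18 = \left(\sqrt{4 + \left(6 \cdot 6\right)^{2}} + 25\right) 18 = \left(\sqrt{4 + 36^{2}} + 25\right) 18 = \left(\sqrt{4 + 1296} + 25\right) 18 = \left(\sqrt{1300} + 25\right) 18 = \left(10 \sqrt{13} + 25\right) 18 = \left(25 + 10 \sqrt{13}\right) 18 = 450 + 180 \sqrt{13}$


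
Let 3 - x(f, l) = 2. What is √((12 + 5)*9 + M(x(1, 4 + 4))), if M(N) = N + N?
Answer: √155 ≈ 12.450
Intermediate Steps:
x(f, l) = 1 (x(f, l) = 3 - 1*2 = 3 - 2 = 1)
M(N) = 2*N
√((12 + 5)*9 + M(x(1, 4 + 4))) = √((12 + 5)*9 + 2*1) = √(17*9 + 2) = √(153 + 2) = √155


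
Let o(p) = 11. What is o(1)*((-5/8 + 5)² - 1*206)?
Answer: -131549/64 ≈ -2055.5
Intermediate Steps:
o(1)*((-5/8 + 5)² - 1*206) = 11*((-5/8 + 5)² - 1*206) = 11*((-5*⅛ + 5)² - 206) = 11*((-5/8 + 5)² - 206) = 11*((35/8)² - 206) = 11*(1225/64 - 206) = 11*(-11959/64) = -131549/64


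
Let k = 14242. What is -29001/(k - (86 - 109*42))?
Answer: -29001/18734 ≈ -1.5480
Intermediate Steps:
-29001/(k - (86 - 109*42)) = -29001/(14242 - (86 - 109*42)) = -29001/(14242 - (86 - 4578)) = -29001/(14242 - 1*(-4492)) = -29001/(14242 + 4492) = -29001/18734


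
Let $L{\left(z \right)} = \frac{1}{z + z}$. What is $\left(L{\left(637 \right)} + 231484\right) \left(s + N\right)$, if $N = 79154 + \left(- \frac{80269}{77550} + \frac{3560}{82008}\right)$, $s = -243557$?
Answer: $- \frac{63919517655505762141}{1679577900} \approx -3.8057 \cdot 10^{10}$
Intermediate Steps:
$L{\left(z \right)} = \frac{1}{2 z}$
$N = \frac{20974625079977}{264988350}$ ($N = 79154 + \left(\left(-80269\right) \frac{1}{77550} + 3560 \cdot \frac{1}{82008}\right) = 79154 + \left(- \frac{80269}{77550} + \frac{445}{10251}\right) = 79154 - \frac{262775923}{264988350} = \frac{20974625079977}{264988350} \approx 79153.0$)
$\left(L{\left(637 \right)} + 231484\right) \left(s + N\right) = \left(\frac{1}{2 \cdot 637} + 231484\right) \left(-243557 + \frac{20974625079977}{264988350}\right) = \left(\frac{1}{2} \cdot \frac{1}{637} + 231484\right) \left(- \frac{43565142480973}{264988350}\right) = \left(\frac{1}{1274} + 231484\right) \left(- \frac{43565142480973}{264988350}\right) = \frac{294910617}{1274} \left(- \frac{43565142480973}{264988350}\right) = - \frac{63919517655505762141}{1679577900}$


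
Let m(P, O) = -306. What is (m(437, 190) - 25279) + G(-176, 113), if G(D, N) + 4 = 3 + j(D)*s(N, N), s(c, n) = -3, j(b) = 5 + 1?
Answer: -25604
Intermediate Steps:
j(b) = 6
G(D, N) = -19 (G(D, N) = -4 + (3 + 6*(-3)) = -4 + (3 - 18) = -4 - 15 = -19)
(m(437, 190) - 25279) + G(-176, 113) = (-306 - 25279) - 19 = -25585 - 19 = -25604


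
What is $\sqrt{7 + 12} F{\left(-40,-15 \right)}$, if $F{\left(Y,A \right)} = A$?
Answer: $- 15 \sqrt{19} \approx -65.384$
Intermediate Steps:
$\sqrt{7 + 12} F{\left(-40,-15 \right)} = \sqrt{7 + 12} \left(-15\right) = \sqrt{19} \left(-15\right) = - 15 \sqrt{19}$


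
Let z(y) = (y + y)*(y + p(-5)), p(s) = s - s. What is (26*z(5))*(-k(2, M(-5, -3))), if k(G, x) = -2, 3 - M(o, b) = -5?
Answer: 2600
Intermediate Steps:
M(o, b) = 8 (M(o, b) = 3 - 1*(-5) = 3 + 5 = 8)
p(s) = 0
z(y) = 2*y**2 (z(y) = (y + y)*(y + 0) = (2*y)*y = 2*y**2)
(26*z(5))*(-k(2, M(-5, -3))) = (26*(2*5**2))*(-1*(-2)) = (26*(2*25))*2 = (26*50)*2 = 1300*2 = 2600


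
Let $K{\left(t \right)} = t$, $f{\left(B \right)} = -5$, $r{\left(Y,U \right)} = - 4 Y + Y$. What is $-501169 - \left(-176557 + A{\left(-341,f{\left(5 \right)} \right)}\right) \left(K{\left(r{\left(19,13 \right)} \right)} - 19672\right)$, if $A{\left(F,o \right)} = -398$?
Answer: $-3491646364$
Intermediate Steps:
$r{\left(Y,U \right)} = - 3 Y$
$-501169 - \left(-176557 + A{\left(-341,f{\left(5 \right)} \right)}\right) \left(K{\left(r{\left(19,13 \right)} \right)} - 19672\right) = -501169 - \left(-176557 - 398\right) \left(\left(-3\right) 19 - 19672\right) = -501169 - - 176955 \left(-57 - 19672\right) = -501169 - \left(-176955\right) \left(-19729\right) = -501169 - 3491145195 = -3491646364$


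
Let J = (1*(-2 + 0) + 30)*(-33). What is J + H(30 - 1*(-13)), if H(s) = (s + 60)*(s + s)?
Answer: 7934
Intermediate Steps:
H(s) = 2*s*(60 + s) (H(s) = (60 + s)*(2*s) = 2*s*(60 + s))
J = -924 (J = (1*(-2) + 30)*(-33) = (-2 + 30)*(-33) = 28*(-33) = -924)
J + H(30 - 1*(-13)) = -924 + 2*(30 - 1*(-13))*(60 + (30 - 1*(-13))) = -924 + 2*(30 + 13)*(60 + (30 + 13)) = -924 + 2*43*(60 + 43) = -924 + 2*43*103 = -924 + 8858 = 7934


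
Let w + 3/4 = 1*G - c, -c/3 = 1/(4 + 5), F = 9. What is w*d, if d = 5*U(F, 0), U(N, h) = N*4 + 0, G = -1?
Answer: -255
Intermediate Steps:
U(N, h) = 4*N (U(N, h) = 4*N + 0 = 4*N)
c = -⅓ (c = -3/(4 + 5) = -3/9 = -3*⅑ = -⅓ ≈ -0.33333)
d = 180 (d = 5*(4*9) = 5*36 = 180)
w = -17/12 (w = -¾ + (1*(-1) - 1*(-⅓)) = -¾ + (-1 + ⅓) = -¾ - ⅔ = -17/12 ≈ -1.4167)
w*d = -17/12*180 = -255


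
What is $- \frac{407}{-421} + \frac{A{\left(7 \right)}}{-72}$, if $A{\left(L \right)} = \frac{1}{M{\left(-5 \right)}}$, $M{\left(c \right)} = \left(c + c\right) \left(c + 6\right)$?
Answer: $\frac{293461}{303120} \approx 0.96813$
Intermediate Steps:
$M{\left(c \right)} = 2 c \left(6 + c\right)$
$A{\left(L \right)} = - \frac{1}{10}$ ($A{\left(L \right)} = \frac{1}{2 \left(-5\right) \left(6 - 5\right)} = \frac{1}{2 \left(-5\right) 1} = \frac{1}{-10} = - \frac{1}{10}$)
$- \frac{407}{-421} + \frac{A{\left(7 \right)}}{-72} = - \frac{407}{-421} - \frac{1}{10 \left(-72\right)} = \left(-407\right) \left(- \frac{1}{421}\right) - - \frac{1}{720} = \frac{407}{421} + \frac{1}{720} = \frac{293461}{303120}$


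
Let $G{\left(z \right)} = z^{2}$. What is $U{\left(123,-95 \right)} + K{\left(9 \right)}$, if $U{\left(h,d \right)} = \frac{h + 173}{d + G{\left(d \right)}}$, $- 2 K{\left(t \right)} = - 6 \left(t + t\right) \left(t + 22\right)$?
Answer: $\frac{7474558}{4465} \approx 1674.0$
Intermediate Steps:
$K{\left(t \right)} = 6 t \left(22 + t\right)$ ($K{\left(t \right)} = - \frac{\left(-6\right) \left(t + t\right) \left(t + 22\right)}{2} = - \frac{\left(-6\right) 2 t \left(22 + t\right)}{2} = - \frac{\left(-12\right) t \left(22 + t\right)}{2} = 6 t \left(22 + t\right)$)
$U{\left(h,d \right)} = \frac{173 + h}{d + d^{2}}$ ($U{\left(h,d \right)} = \frac{h + 173}{d + d^{2}} = \frac{173 + h}{d + d^{2}}$)
$U{\left(123,-95 \right)} + K{\left(9 \right)} = \frac{173 + 123}{\left(-95\right) \left(1 - 95\right)} + 6 \cdot 9 \left(22 + 9\right) = \left(- \frac{1}{95}\right) \frac{1}{-94} \cdot 296 + 6 \cdot 9 \cdot 31 = \left(- \frac{1}{95}\right) \left(- \frac{1}{94}\right) 296 + 1674 = \frac{148}{4465} + 1674 = \frac{7474558}{4465}$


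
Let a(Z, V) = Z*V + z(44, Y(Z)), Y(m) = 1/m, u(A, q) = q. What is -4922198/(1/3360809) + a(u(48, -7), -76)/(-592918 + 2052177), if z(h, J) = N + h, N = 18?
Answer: -24139890271348126544/1459259 ≈ -1.6543e+13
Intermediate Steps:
z(h, J) = 18 + h
a(Z, V) = 62 + V*Z (a(Z, V) = Z*V + (18 + 44) = V*Z + 62 = 62 + V*Z)
-4922198/(1/3360809) + a(u(48, -7), -76)/(-592918 + 2052177) = -4922198/(1/3360809) + (62 - 76*(-7))/(-592918 + 2052177) = -4922198/1/3360809 + (62 + 532)/1459259 = -4922198*3360809 + 594*(1/1459259) = -16542567338182 + 594/1459259 = -24139890271348126544/1459259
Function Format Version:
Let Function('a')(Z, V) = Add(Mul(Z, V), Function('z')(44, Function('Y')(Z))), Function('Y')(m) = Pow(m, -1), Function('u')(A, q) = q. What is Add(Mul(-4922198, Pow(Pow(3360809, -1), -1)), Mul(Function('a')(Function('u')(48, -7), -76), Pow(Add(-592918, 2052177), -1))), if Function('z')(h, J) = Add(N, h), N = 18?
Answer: Rational(-24139890271348126544, 1459259) ≈ -1.6543e+13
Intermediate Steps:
Function('z')(h, J) = Add(18, h)
Function('a')(Z, V) = Add(62, Mul(V, Z)) (Function('a')(Z, V) = Add(Mul(Z, V), Add(18, 44)) = Add(Mul(V, Z), 62) = Add(62, Mul(V, Z)))
Add(Mul(-4922198, Pow(Pow(3360809, -1), -1)), Mul(Function('a')(Function('u')(48, -7), -76), Pow(Add(-592918, 2052177), -1))) = Add(Mul(-4922198, Pow(Pow(3360809, -1), -1)), Mul(Add(62, Mul(-76, -7)), Pow(Add(-592918, 2052177), -1))) = Add(Mul(-4922198, Pow(Rational(1, 3360809), -1)), Mul(Add(62, 532), Pow(1459259, -1))) = Add(Mul(-4922198, 3360809), Mul(594, Rational(1, 1459259))) = Add(-16542567338182, Rational(594, 1459259)) = Rational(-24139890271348126544, 1459259)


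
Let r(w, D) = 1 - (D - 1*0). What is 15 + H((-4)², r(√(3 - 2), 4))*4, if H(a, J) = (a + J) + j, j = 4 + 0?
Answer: 83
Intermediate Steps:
j = 4
r(w, D) = 1 - D (r(w, D) = 1 - (D + 0) = 1 - D)
H(a, J) = 4 + J + a (H(a, J) = (a + J) + 4 = (J + a) + 4 = 4 + J + a)
15 + H((-4)², r(√(3 - 2), 4))*4 = 15 + (4 + (1 - 1*4) + (-4)²)*4 = 15 + (4 + (1 - 4) + 16)*4 = 15 + (4 - 3 + 16)*4 = 15 + 17*4 = 15 + 68 = 83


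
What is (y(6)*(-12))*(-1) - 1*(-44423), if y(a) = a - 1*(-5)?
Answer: 44555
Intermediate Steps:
y(a) = 5 + a (y(a) = a + 5 = 5 + a)
(y(6)*(-12))*(-1) - 1*(-44423) = ((5 + 6)*(-12))*(-1) - 1*(-44423) = (11*(-12))*(-1) + 44423 = -132*(-1) + 44423 = 132 + 44423 = 44555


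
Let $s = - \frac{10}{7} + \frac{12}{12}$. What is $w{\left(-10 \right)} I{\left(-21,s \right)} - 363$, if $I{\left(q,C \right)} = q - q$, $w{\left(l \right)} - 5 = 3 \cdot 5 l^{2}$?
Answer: $-363$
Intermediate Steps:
$w{\left(l \right)} = 5 + 15 l^{2}$ ($w{\left(l \right)} = 5 + 3 \cdot 5 l^{2} = 5 + 15 l^{2}$)
$s = - \frac{3}{7}$ ($s = \left(-10\right) \frac{1}{7} + 12 \cdot \frac{1}{12} = - \frac{10}{7} + 1 = - \frac{3}{7} \approx -0.42857$)
$I{\left(q,C \right)} = 0$
$w{\left(-10 \right)} I{\left(-21,s \right)} - 363 = \left(5 + 15 \left(-10\right)^{2}\right) 0 - 363 = \left(5 + 15 \cdot 100\right) 0 - 363 = \left(5 + 1500\right) 0 - 363 = 1505 \cdot 0 - 363 = 0 - 363 = -363$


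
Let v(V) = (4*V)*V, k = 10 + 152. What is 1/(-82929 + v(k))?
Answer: 1/22047 ≈ 4.5358e-5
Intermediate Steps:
k = 162
v(V) = 4*V²
1/(-82929 + v(k)) = 1/(-82929 + 4*162²) = 1/(-82929 + 4*26244) = 1/(-82929 + 104976) = 1/22047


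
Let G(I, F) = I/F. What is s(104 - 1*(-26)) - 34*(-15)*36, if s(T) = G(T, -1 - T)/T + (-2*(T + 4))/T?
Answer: 156317781/8515 ≈ 18358.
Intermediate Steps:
s(T) = 1/(-1 - T) + (-8 - 2*T)/T (s(T) = (T/(-1 - T))/T + (-2*(T + 4))/T = 1/(-1 - T) + (-2*(4 + T))/T = 1/(-1 - T) + (-8 - 2*T)/T)
s(104 - 1*(-26)) - 34*(-15)*36 = (-(104 - 1*(-26)) - 2*(1 + (104 - 1*(-26)))*(4 + (104 - 1*(-26))))/((104 - 1*(-26))*(1 + (104 - 1*(-26)))) - 34*(-15)*36 = (-(104 + 26) - 2*(1 + (104 + 26))*(4 + (104 + 26)))/((104 + 26)*(1 + (104 + 26))) - (-510)*36 = (-1*130 - 2*(1 + 130)*(4 + 130))/(130*(1 + 130)) - 1*(-18360) = (1/130)*(-130 - 2*131*134)/131 + 18360 = (1/130)*(1/131)*(-130 - 35108) + 18360 = (1/130)*(1/131)*(-35238) + 18360 = -17619/8515 + 18360 = 156317781/8515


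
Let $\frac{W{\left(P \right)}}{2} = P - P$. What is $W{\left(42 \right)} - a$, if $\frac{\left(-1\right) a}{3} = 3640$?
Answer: $10920$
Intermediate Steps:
$a = -10920$ ($a = \left(-3\right) 3640 = -10920$)
$W{\left(P \right)} = 0$ ($W{\left(P \right)} = 2 \left(P - P\right) = 2 \cdot 0 = 0$)
$W{\left(42 \right)} - a = 0 - -10920 = 0 + 10920 = 10920$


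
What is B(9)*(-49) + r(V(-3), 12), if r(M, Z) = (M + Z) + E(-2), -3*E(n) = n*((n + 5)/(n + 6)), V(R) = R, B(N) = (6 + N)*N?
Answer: -13211/2 ≈ -6605.5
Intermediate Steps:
B(N) = N*(6 + N)
E(n) = -n*(5 + n)/(3*(6 + n)) (E(n) = -n*(n + 5)/(n + 6)/3 = -n*(5 + n)/(6 + n)/3 = -n*(5 + n)/(3*(6 + n)))
r(M, Z) = ½ + M + Z (r(M, Z) = (M + Z) - 1*(-2)*(5 - 2)/(18 + 3*(-2)) = (M + Z) - 1*(-2)*3/(18 - 6) = (M + Z) - 1*(-2)*3/12 = (M + Z) - 1*(-2)*1/12*3 = (M + Z) + ½ = ½ + M + Z)
B(9)*(-49) + r(V(-3), 12) = (9*(6 + 9))*(-49) + (½ - 3 + 12) = (9*15)*(-49) + 19/2 = 135*(-49) + 19/2 = -6615 + 19/2 = -13211/2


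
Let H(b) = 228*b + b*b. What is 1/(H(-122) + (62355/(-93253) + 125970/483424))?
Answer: -22540369136/291501252078307 ≈ -7.7325e-5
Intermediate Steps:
H(b) = b² + 228*b (H(b) = 228*b + b² = b² + 228*b)
1/(H(-122) + (62355/(-93253) + 125970/483424)) = 1/(-122*(228 - 122) + (62355/(-93253) + 125970/483424)) = 1/(-122*106 + (62355*(-1/93253) + 125970*(1/483424))) = 1/(-12932 + (-62355/93253 + 62985/241712)) = 1/(-12932 - 9198411555/22540369136) = 1/(-291501252078307/22540369136) = -22540369136/291501252078307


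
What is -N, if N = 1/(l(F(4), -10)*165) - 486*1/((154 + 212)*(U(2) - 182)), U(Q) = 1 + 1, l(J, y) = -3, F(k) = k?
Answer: -647/120780 ≈ -0.0053568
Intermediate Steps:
U(Q) = 2
N = 647/120780 (N = 1/(-3*165) - 486*1/((2 - 182)*(154 + 212)) = -⅓*1/165 - 486/(366*(-180)) = -1/495 - 486/(-65880) = -1/495 - 486*(-1/65880) = -1/495 + 9/1220 = 647/120780 ≈ 0.0053568)
-N = -1*647/120780 = -647/120780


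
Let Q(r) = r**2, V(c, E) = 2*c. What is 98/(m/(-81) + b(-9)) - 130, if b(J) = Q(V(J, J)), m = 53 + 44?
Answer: -3391172/26147 ≈ -129.70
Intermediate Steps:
m = 97
b(J) = 4*J**2 (b(J) = (2*J)**2 = 4*J**2)
98/(m/(-81) + b(-9)) - 130 = 98/(97/(-81) + 4*(-9)**2) - 130 = 98/(97*(-1/81) + 4*81) - 130 = 98/(-97/81 + 324) - 130 = 98/(26147/81) - 130 = (81/26147)*98 - 130 = 7938/26147 - 130 = -3391172/26147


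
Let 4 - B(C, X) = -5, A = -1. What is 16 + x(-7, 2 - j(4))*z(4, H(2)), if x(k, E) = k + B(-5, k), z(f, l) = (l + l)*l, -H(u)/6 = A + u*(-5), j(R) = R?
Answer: 17440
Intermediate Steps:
H(u) = 6 + 30*u (H(u) = -6*(-1 + u*(-5)) = -6*(-1 - 5*u) = 6 + 30*u)
B(C, X) = 9 (B(C, X) = 4 - 1*(-5) = 4 + 5 = 9)
z(f, l) = 2*l² (z(f, l) = (2*l)*l = 2*l²)
x(k, E) = 9 + k (x(k, E) = k + 9 = 9 + k)
16 + x(-7, 2 - j(4))*z(4, H(2)) = 16 + (9 - 7)*(2*(6 + 30*2)²) = 16 + 2*(2*(6 + 60)²) = 16 + 2*(2*66²) = 16 + 2*(2*4356) = 16 + 2*8712 = 16 + 17424 = 17440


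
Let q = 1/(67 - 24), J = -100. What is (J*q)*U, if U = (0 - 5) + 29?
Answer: -2400/43 ≈ -55.814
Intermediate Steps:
U = 24 (U = -5 + 29 = 24)
q = 1/43 ≈ 0.023256
(J*q)*U = -100*1/43*24 = -100/43*24 = -2400/43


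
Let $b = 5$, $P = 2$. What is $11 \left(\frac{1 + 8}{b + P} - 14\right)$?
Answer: $- \frac{979}{7} \approx -139.86$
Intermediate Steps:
$11 \left(\frac{1 + 8}{b + P} - 14\right) = 11 \left(\frac{1 + 8}{5 + 2} - 14\right) = 11 \left(\frac{9}{7} - 14\right) = 11 \left(- \frac{89}{7}\right) = - \frac{979}{7}$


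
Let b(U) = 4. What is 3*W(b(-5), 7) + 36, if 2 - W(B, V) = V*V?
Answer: -105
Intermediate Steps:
W(B, V) = 2 - V**2 (W(B, V) = 2 - V*V = 2 - V**2)
3*W(b(-5), 7) + 36 = 3*(2 - 1*7**2) + 36 = 3*(2 - 1*49) + 36 = 3*(2 - 49) + 36 = 3*(-47) + 36 = -141 + 36 = -105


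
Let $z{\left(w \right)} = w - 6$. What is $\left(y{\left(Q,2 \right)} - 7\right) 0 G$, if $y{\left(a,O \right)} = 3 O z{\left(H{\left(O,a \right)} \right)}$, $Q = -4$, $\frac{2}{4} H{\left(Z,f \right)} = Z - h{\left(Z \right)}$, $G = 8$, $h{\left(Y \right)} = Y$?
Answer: $0$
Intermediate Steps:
$H{\left(Z,f \right)} = 0$ ($H{\left(Z,f \right)} = 2 \left(Z - Z\right) = 2 \cdot 0 = 0$)
$z{\left(w \right)} = -6 + w$ ($z{\left(w \right)} = w - 6 = -6 + w$)
$y{\left(a,O \right)} = - 18 O$ ($y{\left(a,O \right)} = 3 O \left(-6 + 0\right) = 3 O \left(-6\right) = - 18 O$)
$\left(y{\left(Q,2 \right)} - 7\right) 0 G = \left(\left(-18\right) 2 - 7\right) 0 \cdot 8 = \left(-36 - 7\right) 0 = \left(-43\right) 0 = 0$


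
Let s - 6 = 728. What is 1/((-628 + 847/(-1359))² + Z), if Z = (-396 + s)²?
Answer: 1846881/940821854365 ≈ 1.9630e-6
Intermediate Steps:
s = 734 (s = 6 + 728 = 734)
Z = 114244 (Z = (-396 + 734)² = 338² = 114244)
1/((-628 + 847/(-1359))² + Z) = 1/((-628 + 847/(-1359))² + 114244) = 1/((-628 + 847*(-1/1359))² + 114244) = 1/((-628 - 847/1359)² + 114244) = 1/((-854299/1359)² + 114244) = 1/(729826781401/1846881 + 114244) = 1/(940821854365/1846881) = 1846881/940821854365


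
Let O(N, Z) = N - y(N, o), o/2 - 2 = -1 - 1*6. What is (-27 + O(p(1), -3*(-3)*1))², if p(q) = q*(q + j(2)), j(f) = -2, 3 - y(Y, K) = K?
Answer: 1681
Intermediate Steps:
o = -10 (o = 4 + 2*(-1 - 1*6) = 4 + 2*(-1 - 6) = 4 + 2*(-7) = 4 - 14 = -10)
y(Y, K) = 3 - K
p(q) = q*(-2 + q) (p(q) = q*(q - 2) = q*(-2 + q))
O(N, Z) = -13 + N (O(N, Z) = N - (3 - 1*(-10)) = N - (3 + 10) = N - 1*13 = N - 13 = -13 + N)
(-27 + O(p(1), -3*(-3)*1))² = (-27 + (-13 + 1*(-2 + 1)))² = (-27 + (-13 + 1*(-1)))² = (-27 + (-13 - 1))² = (-27 - 14)² = (-41)² = 1681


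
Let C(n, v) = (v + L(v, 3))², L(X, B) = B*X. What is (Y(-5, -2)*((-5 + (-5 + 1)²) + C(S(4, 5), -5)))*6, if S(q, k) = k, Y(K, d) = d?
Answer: -4932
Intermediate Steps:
C(n, v) = 16*v² (C(n, v) = (v + 3*v)² = (4*v)² = 16*v²)
(Y(-5, -2)*((-5 + (-5 + 1)²) + C(S(4, 5), -5)))*6 = -2*((-5 + (-5 + 1)²) + 16*(-5)²)*6 = -2*((-5 + (-4)²) + 16*25)*6 = -2*((-5 + 16) + 400)*6 = -2*(11 + 400)*6 = -2*411*6 = -822*6 = -4932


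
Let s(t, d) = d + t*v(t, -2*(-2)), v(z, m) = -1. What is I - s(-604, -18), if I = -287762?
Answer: -288348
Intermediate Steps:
s(t, d) = d - t (s(t, d) = d + t*(-1) = d - t)
I - s(-604, -18) = -287762 - (-18 - 1*(-604)) = -287762 - (-18 + 604) = -287762 - 1*586 = -287762 - 586 = -288348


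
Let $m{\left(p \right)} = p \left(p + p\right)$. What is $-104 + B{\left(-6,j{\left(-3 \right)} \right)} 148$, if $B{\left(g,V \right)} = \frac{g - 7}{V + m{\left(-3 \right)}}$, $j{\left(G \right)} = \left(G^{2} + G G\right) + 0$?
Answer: $- \frac{1417}{9} \approx -157.44$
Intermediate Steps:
$m{\left(p \right)} = 2 p^{2}$ ($m{\left(p \right)} = p 2 p = 2 p^{2}$)
$j{\left(G \right)} = 2 G^{2}$ ($j{\left(G \right)} = \left(G^{2} + G^{2}\right) + 0 = 2 G^{2} + 0 = 2 G^{2}$)
$B{\left(g,V \right)} = \frac{-7 + g}{18 + V}$ ($B{\left(g,V \right)} = \frac{g - 7}{V + 2 \left(-3\right)^{2}} = \frac{-7 + g}{V + 2 \cdot 9} = \frac{-7 + g}{V + 18} = \frac{-7 + g}{18 + V}$)
$-104 + B{\left(-6,j{\left(-3 \right)} \right)} 148 = -104 + \frac{-7 - 6}{18 + 2 \left(-3\right)^{2}} \cdot 148 = -104 + \frac{1}{18 + 2 \cdot 9} \left(-13\right) 148 = -104 + \frac{1}{18 + 18} \left(-13\right) 148 = -104 + \frac{1}{36} \left(-13\right) 148 = -104 - \frac{481}{9} = - \frac{1417}{9}$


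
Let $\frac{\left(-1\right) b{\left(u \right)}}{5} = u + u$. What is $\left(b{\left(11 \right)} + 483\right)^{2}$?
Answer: $139129$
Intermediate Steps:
$b{\left(u \right)} = - 10 u$ ($b{\left(u \right)} = - 5 \left(u + u\right) = - 5 \cdot 2 u = - 10 u$)
$\left(b{\left(11 \right)} + 483\right)^{2} = \left(\left(-10\right) 11 + 483\right)^{2} = \left(-110 + 483\right)^{2} = 373^{2} = 139129$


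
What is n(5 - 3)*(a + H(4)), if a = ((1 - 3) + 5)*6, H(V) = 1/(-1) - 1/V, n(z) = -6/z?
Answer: -201/4 ≈ -50.250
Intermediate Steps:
H(V) = -1 - 1/V (H(V) = 1*(-1) - 1/V = -1 - 1/V)
a = 18 (a = (-2 + 5)*6 = 3*6 = 18)
n(5 - 3)*(a + H(4)) = (-6/(5 - 3))*(18 + (-1 - 1*4)/4) = (-6/2)*(18 + (-1 - 4)/4) = (-6*1/2)*(18 + (1/4)*(-5)) = -3*(18 - 5/4) = -3*67/4 = -201/4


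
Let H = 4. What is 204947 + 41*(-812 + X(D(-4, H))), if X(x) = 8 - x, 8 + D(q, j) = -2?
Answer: 172393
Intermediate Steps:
D(q, j) = -10 (D(q, j) = -8 - 2 = -10)
204947 + 41*(-812 + X(D(-4, H))) = 204947 + 41*(-812 + (8 - 1*(-10))) = 204947 + 41*(-812 + (8 + 10)) = 204947 + 41*(-812 + 18) = 204947 + 41*(-794) = 204947 - 32554 = 172393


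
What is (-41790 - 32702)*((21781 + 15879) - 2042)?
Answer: -2653256056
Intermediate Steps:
(-41790 - 32702)*((21781 + 15879) - 2042) = -74492*(37660 - 2042) = -74492*35618 = -2653256056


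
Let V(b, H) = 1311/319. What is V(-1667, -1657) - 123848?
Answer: -39506201/319 ≈ -1.2384e+5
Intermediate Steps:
V(b, H) = 1311/319 (V(b, H) = 1311*(1/319) = 1311/319)
V(-1667, -1657) - 123848 = 1311/319 - 123848 = -39506201/319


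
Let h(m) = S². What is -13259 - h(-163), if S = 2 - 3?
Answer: -13260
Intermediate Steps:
S = -1
h(m) = 1 (h(m) = (-1)² = 1)
-13259 - h(-163) = -13259 - 1*1 = -13259 - 1 = -13260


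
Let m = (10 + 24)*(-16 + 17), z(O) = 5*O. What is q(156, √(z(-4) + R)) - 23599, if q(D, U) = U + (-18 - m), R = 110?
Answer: -23651 + 3*√10 ≈ -23642.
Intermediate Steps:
m = 34 (m = 34*1 = 34)
q(D, U) = -52 + U (q(D, U) = U + (-18 - 1*34) = U + (-18 - 34) = U - 52 = -52 + U)
q(156, √(z(-4) + R)) - 23599 = (-52 + √(5*(-4) + 110)) - 23599 = (-52 + √(-20 + 110)) - 23599 = (-52 + √90) - 23599 = (-52 + 3*√10) - 23599 = -23651 + 3*√10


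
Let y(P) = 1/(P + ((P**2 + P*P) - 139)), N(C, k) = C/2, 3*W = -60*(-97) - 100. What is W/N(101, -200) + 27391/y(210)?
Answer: 732602792623/303 ≈ 2.4178e+9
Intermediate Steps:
W = 5720/3 (W = (-60*(-97) - 100)/3 = (5820 - 100)/3 = (1/3)*5720 = 5720/3 ≈ 1906.7)
N(C, k) = C/2 (N(C, k) = C*(1/2) = C/2)
y(P) = 1/(-139 + P + 2*P**2) (y(P) = 1/(P + ((P**2 + P**2) - 139)) = 1/(P + (2*P**2 - 139)) = 1/(P + (-139 + 2*P**2)) = 1/(-139 + P + 2*P**2))
W/N(101, -200) + 27391/y(210) = 5720/(3*(((1/2)*101))) + 27391/(1/(-139 + 210 + 2*210**2)) = 5720/(3*(101/2)) + 27391/(1/(-139 + 210 + 2*44100)) = (5720/3)*(2/101) + 27391/(1/(-139 + 210 + 88200)) = 11440/303 + 27391/(1/88271) = 11440/303 + 27391*88271 = 11440/303 + 2417830961 = 732602792623/303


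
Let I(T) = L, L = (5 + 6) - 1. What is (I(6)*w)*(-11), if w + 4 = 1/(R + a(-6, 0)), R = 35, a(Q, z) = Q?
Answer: 12650/29 ≈ 436.21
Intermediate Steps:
L = 10 (L = 11 - 1 = 10)
I(T) = 10
w = -115/29 (w = -4 + 1/(35 - 6) = -4 + 1/29 = -115/29 ≈ -3.9655)
(I(6)*w)*(-11) = (10*(-115/29))*(-11) = -1150/29*(-11) = 12650/29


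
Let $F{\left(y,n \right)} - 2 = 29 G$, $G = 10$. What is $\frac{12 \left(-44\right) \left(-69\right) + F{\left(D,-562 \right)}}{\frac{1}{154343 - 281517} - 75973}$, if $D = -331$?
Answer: $- \frac{4670337976}{9661790303} \approx -0.48338$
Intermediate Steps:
$F{\left(y,n \right)} = 292$ ($F{\left(y,n \right)} = 2 + 29 \cdot 10 = 2 + 290 = 292$)
$\frac{12 \left(-44\right) \left(-69\right) + F{\left(D,-562 \right)}}{\frac{1}{154343 - 281517} - 75973} = \frac{12 \left(-44\right) \left(-69\right) + 292}{\frac{1}{154343 - 281517} - 75973} = \frac{\left(-528\right) \left(-69\right) + 292}{\frac{1}{-127174} - 75973} = \frac{36432 + 292}{- \frac{1}{127174} - 75973} = \frac{36724}{- \frac{9661790303}{127174}} = 36724 \left(- \frac{127174}{9661790303}\right) = - \frac{4670337976}{9661790303}$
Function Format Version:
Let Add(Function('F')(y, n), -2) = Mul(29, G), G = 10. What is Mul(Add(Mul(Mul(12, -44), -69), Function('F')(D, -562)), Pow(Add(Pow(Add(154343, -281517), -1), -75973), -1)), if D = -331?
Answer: Rational(-4670337976, 9661790303) ≈ -0.48338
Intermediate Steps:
Function('F')(y, n) = 292 (Function('F')(y, n) = Add(2, Mul(29, 10)) = Add(2, 290) = 292)
Mul(Add(Mul(Mul(12, -44), -69), Function('F')(D, -562)), Pow(Add(Pow(Add(154343, -281517), -1), -75973), -1)) = Mul(Add(Mul(Mul(12, -44), -69), 292), Pow(Add(Pow(Add(154343, -281517), -1), -75973), -1)) = Mul(Add(Mul(-528, -69), 292), Pow(Add(Pow(-127174, -1), -75973), -1)) = Mul(Add(36432, 292), Pow(Add(Rational(-1, 127174), -75973), -1)) = Mul(36724, Pow(Rational(-9661790303, 127174), -1)) = Mul(36724, Rational(-127174, 9661790303)) = Rational(-4670337976, 9661790303)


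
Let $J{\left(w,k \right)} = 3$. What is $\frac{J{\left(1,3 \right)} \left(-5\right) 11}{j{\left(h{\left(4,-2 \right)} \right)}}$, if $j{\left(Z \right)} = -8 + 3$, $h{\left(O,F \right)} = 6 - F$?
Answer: $33$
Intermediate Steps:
$j{\left(Z \right)} = -5$
$\frac{J{\left(1,3 \right)} \left(-5\right) 11}{j{\left(h{\left(4,-2 \right)} \right)}} = \frac{3 \left(-5\right) 11}{-5} = \left(-15\right) 11 \left(- \frac{1}{5}\right) = \left(-165\right) \left(- \frac{1}{5}\right) = 33$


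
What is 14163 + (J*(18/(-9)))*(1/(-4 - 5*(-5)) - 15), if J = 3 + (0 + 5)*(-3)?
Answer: 96629/7 ≈ 13804.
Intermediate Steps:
J = -12 (J = 3 + 5*(-3) = 3 - 15 = -12)
14163 + (J*(18/(-9)))*(1/(-4 - 5*(-5)) - 15) = 14163 + (-216/(-9))*(1/(-4 - 5*(-5)) - 15) = 14163 + (-216*(-1)/9)*(1/(-4 + 25) - 15) = 14163 + (-12*(-2))*(1/21 - 15) = 14163 + 24*(1/21 - 15) = 14163 + 24*(-314/21) = 14163 - 2512/7 = 96629/7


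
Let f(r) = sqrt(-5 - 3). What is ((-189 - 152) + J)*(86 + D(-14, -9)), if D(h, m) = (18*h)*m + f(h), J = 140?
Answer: -473154 - 402*I*sqrt(2) ≈ -4.7315e+5 - 568.51*I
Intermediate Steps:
f(r) = 2*I*sqrt(2) (f(r) = sqrt(-8) = 2*I*sqrt(2))
D(h, m) = 2*I*sqrt(2) + 18*h*m (D(h, m) = (18*h)*m + 2*I*sqrt(2) = 18*h*m + 2*I*sqrt(2) = 2*I*sqrt(2) + 18*h*m)
((-189 - 152) + J)*(86 + D(-14, -9)) = ((-189 - 152) + 140)*(86 + (2*I*sqrt(2) + 18*(-14)*(-9))) = (-341 + 140)*(86 + (2*I*sqrt(2) + 2268)) = -201*(86 + (2268 + 2*I*sqrt(2))) = -201*(2354 + 2*I*sqrt(2)) = -473154 - 402*I*sqrt(2)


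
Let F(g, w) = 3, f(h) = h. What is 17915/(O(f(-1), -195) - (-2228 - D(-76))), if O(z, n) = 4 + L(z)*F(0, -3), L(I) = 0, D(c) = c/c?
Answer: 17915/2233 ≈ 8.0228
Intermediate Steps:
D(c) = 1
O(z, n) = 4 (O(z, n) = 4 + 0*3 = 4 + 0 = 4)
17915/(O(f(-1), -195) - (-2228 - D(-76))) = 17915/(4 - (-2228 - 1*1)) = 17915/(4 - (-2228 - 1)) = 17915/(4 - 1*(-2229)) = 17915/(4 + 2229) = 17915/2233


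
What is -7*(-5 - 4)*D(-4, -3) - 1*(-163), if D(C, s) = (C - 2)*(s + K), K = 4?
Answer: -215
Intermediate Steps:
D(C, s) = (-2 + C)*(4 + s) (D(C, s) = (C - 2)*(s + 4) = (-2 + C)*(4 + s))
-7*(-5 - 4)*D(-4, -3) - 1*(-163) = -7*(-5 - 4)*(-8 - 2*(-3) + 4*(-4) - 4*(-3)) - 1*(-163) = -(-63)*(-8 + 6 - 16 + 12) + 163 = -(-63)*(-6) + 163 = -7*54 + 163 = -378 + 163 = -215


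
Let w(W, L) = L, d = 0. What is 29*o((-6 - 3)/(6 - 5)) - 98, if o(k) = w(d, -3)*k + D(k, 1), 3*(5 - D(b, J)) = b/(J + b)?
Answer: 6553/8 ≈ 819.13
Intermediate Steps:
D(b, J) = 5 - b/(3*(J + b))
o(k) = -3*k + (5 + 14*k/3)/(1 + k) (o(k) = -3*k + (5*1 + 14*k/3)/(1 + k) = -3*k + (5 + 14*k/3)/(1 + k))
29*o((-6 - 3)/(6 - 5)) - 98 = 29*((15 - 9*(-6 - 3)**2/(6 - 5)**2 + 5*((-6 - 3)/(6 - 5)))/(3*(1 + (-6 - 3)/(6 - 5)))) - 98 = 29*((15 - 9*(-9/1)**2 + 5*(-9/1))/(3*(1 - 9/1))) - 98 = 29*((15 - 9*(-9*1)**2 + 5*(-9*1))/(3*(1 - 9*1))) - 98 = 29*((15 - 9*(-9)**2 + 5*(-9))/(3*(1 - 9))) - 98 = 29*((1/3)*(15 - 9*81 - 45)/(-8)) - 98 = 29*((1/3)*(-1/8)*(15 - 729 - 45)) - 98 = 29*((1/3)*(-1/8)*(-759)) - 98 = 29*(253/8) - 98 = 7337/8 - 98 = 6553/8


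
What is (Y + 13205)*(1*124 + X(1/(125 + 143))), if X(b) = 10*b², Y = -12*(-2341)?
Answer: 183899381621/35912 ≈ 5.1208e+6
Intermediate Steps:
Y = 28092
(Y + 13205)*(1*124 + X(1/(125 + 143))) = (28092 + 13205)*(1*124 + 10*(1/(125 + 143))²) = 41297*(124 + 10*(1/268)²) = 41297*(124 + 10*(1/71824)) = 41297*(124 + 5/35912) = 41297*(4453093/35912) = 183899381621/35912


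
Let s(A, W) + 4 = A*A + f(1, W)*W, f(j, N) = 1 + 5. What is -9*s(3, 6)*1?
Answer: -369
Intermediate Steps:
f(j, N) = 6
s(A, W) = -4 + A² + 6*W (s(A, W) = -4 + (A*A + 6*W) = -4 + (A² + 6*W) = -4 + A² + 6*W)
-9*s(3, 6)*1 = -9*(-4 + 3² + 6*6)*1 = -9*(-4 + 9 + 36)*1 = -9*41*1 = -369*1 = -369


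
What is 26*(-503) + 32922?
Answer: 19844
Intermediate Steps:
26*(-503) + 32922 = -13078 + 32922 = 19844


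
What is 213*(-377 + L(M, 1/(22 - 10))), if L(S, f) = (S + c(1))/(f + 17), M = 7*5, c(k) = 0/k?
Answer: -3274449/41 ≈ -79865.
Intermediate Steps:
c(k) = 0
M = 35
L(S, f) = S/(17 + f) (L(S, f) = (S + 0)/(f + 17) = S/(17 + f))
213*(-377 + L(M, 1/(22 - 10))) = 213*(-377 + 35/(17 + 1/(22 - 10))) = 213*(-377 + 35/(17 + 1/12)) = 213*(-377 + 35/(205/12)) = 213*(-377 + 35*(12/205)) = 213*(-377 + 84/41) = 213*(-15373/41) = -3274449/41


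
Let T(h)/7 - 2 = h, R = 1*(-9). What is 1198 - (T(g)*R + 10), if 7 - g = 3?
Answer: 1566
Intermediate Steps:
g = 4 (g = 7 - 1*3 = 7 - 3 = 4)
R = -9
T(h) = 14 + 7*h
1198 - (T(g)*R + 10) = 1198 - ((14 + 7*4)*(-9) + 10) = 1198 - ((14 + 28)*(-9) + 10) = 1198 - (42*(-9) + 10) = 1198 - (-378 + 10) = 1198 - 1*(-368) = 1198 + 368 = 1566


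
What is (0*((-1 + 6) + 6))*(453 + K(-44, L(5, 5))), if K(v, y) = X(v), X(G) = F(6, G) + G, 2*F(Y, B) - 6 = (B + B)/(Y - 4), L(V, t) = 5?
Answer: 0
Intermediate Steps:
F(Y, B) = 3 + B/(-4 + Y) (F(Y, B) = 3 + ((B + B)/(Y - 4))/2 = 3 + ((2*B)/(-4 + Y))/2 = 3 + (2*B/(-4 + Y))/2 = 3 + B/(-4 + Y))
X(G) = 3 + 3*G/2 (X(G) = (-12 + G + 3*6)/(-4 + 6) + G = (-12 + G + 18)/2 + G = (6 + G)/2 + G = (3 + G/2) + G = 3 + 3*G/2)
K(v, y) = 3 + 3*v/2
(0*((-1 + 6) + 6))*(453 + K(-44, L(5, 5))) = (0*((-1 + 6) + 6))*(453 + (3 + (3/2)*(-44))) = (0*(5 + 6))*(453 + (3 - 66)) = (0*11)*(453 - 63) = 0*390 = 0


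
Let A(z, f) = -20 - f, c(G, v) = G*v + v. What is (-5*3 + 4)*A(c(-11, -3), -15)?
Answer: 55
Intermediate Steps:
c(G, v) = v + G*v
(-5*3 + 4)*A(c(-11, -3), -15) = (-5*3 + 4)*(-20 - 1*(-15)) = (-15 + 4)*(-20 + 15) = -11*(-5) = 55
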